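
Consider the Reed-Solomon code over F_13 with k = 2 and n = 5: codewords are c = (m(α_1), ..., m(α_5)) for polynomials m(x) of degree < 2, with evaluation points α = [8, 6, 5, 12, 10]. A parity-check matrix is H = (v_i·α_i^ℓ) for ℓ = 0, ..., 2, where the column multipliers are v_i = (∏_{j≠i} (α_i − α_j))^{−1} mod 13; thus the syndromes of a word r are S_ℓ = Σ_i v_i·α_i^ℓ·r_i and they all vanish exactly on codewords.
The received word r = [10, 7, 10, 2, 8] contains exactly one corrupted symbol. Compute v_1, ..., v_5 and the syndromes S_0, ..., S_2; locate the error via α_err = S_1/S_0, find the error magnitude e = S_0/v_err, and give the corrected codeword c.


S = (1, 8, 12), error at position 1, error magnitude e = 9, c = [1, 7, 10, 2, 8].

Step 1: column multipliers v_i = (∏_{j≠i}(α_i − α_j))^{−1} mod 13.
  i = 1 (α = 8): (8−6)(8−5)(8−12)(8−10) = 2·3·(−4)·(−2) = 48 ≡ 9, so v_1 = 9^{−1} = 3 (mod 13).
  i = 2 (α = 6): (6−8)(6−5)(6−12)(6−10) = (−2)·1·(−6)·(−4) = −48 ≡ 4, so v_2 = 4^{−1} = 10 (mod 13).
  i = 3 (α = 5): (5−8)(5−6)(5−12)(5−10) = (−3)·(−1)·(−7)·(−5) = 105 ≡ 1, so v_3 = 1^{−1} = 1 (mod 13).
  i = 4 (α = 12): (12−8)(12−6)(12−5)(12−10) = 4·6·7·2 = 336 ≡ 11, so v_4 = 11^{−1} = 6 (mod 13).
  i = 5 (α = 10): (10−8)(10−6)(10−5)(10−12) = 2·4·5·(−2) = −80 ≡ 11, so v_5 = 11^{−1} = 6 (mod 13).
  v = [3, 10, 1, 6, 6].
Step 2: syndromes of r = [10, 7, 10, 2, 8] (all sums mod 13).
  S_0 = Σ v_i r_i = 3·10 + 10·7 + 1·10 + 6·2 + 6·8 = 170 ≡ 1.
  S_1 = Σ v_i α_i r_i = 3·8·10 + 10·6·7 + 1·5·10 + 6·12·2 + 6·10·8 = 1334 ≡ 8.
  α_i^2 mod 13 = [12, 10, 12, 1, 9].
  S_2 = Σ v_i α_i^2 r_i = 3·12·10 + 10·10·7 + 1·12·10 + 6·1·2 + 6·9·8 = 1624 ≡ 12.
  S = (1, 8, 12) ≠ 0, so r is not a codeword (an error is present).
Step 3: locate the error. For a single error e at position i, S_ℓ = v_i·e·α_i^ℓ, so α_err = S_1/S_0.
  S_0^{−1} = 1^{−1} = 1 (mod 13), so α_err = 8·1 = 8 ≡ 8 = α_1. Error position i = 1.
  Consistency check: S_2/S_1 = 12·5 = 60 ≡ 8 = α_err ✓ (single-error assumption holds).
Step 4: error magnitude e = S_0/v_1 = S_0·∏_{j≠1}(α_1 − α_j) = 1·9 = 9 ≡ 9 (mod 13).
Step 5: correct position 1: c_1 = r_1 − e = 10 − 9 ≡ 1 (mod 13). Hence c = [1, 7, 10, 2, 8].
  Check: interpolating c through the α_i gives m(x) = 12 + 10·x (degree < 2) with m(α_i) = c_i for every i, so c is indeed a codeword.


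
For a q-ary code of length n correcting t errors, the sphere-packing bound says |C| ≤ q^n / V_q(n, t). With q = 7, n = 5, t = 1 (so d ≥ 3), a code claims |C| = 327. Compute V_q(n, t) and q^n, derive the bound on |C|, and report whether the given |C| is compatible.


V_q(n, t) = 31, q^n = 16807, Hamming bound = 542, |C| = 327 ≤ bound (satisfied).

Step 1: Compute V_q(n, t) = Σ_{j=0}^1 C(n, j) (q−1)^j.
  j = 0: C(5,0)·(6)^0 = 1·1 = 1.
  j = 1: C(5,1)·(6)^1 = 5·6 = 30.
  V_q(n, t) = 1 + 30 = 31.
Step 2: q^n = 7^5 = 16807.
Step 3: Hamming bound ⌊q^n / V_q(n,t)⌋ = ⌊16807/31⌋ = 542.
Step 4: Compare |C| = 327 to 542: satisfied.
The claimed |C| lies below the Hamming bound.


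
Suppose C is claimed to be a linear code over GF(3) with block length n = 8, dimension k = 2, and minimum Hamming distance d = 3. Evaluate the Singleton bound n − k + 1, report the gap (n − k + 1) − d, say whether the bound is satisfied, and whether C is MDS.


Singleton RHS = n − k + 1 = 7, slack = 4, bound satisfied, not MDS.

Singleton bound: d ≤ n − k + 1.
Here n = 8, k = 2, so n − k + 1 = 7.
Given d = 3, check d ≤ 7: YES.
Slack = (n − k + 1) − d = 4.
The code is NOT MDS (slack = 4 > 0).
Description: the claimed parameters are [8, 2, 3]_3; such a code would be non-MDS.


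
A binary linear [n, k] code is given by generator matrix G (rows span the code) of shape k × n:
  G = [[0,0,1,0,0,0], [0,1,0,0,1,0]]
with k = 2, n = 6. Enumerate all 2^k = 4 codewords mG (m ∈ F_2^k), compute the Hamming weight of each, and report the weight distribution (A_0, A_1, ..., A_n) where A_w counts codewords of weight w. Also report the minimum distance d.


Weight distribution: A_0 = 1, A_1 = 1, A_2 = 1, A_3 = 1. Minimum distance d = 1.

Enumerate all 2^2 = 4 messages m ∈ F_2^2.
For each, compute codeword c = mG in F_2^6, then tally its weight.
  m = 00 → c = 000000, weight = 0.
  m = 10 → c = 001000, weight = 1.
  m = 01 → c = 010010, weight = 2.
  m = 11 → c = 011010, weight = 3.
Tally weights:
  weight 0: 1 codewords.
  weight 1: 1 codewords.
  weight 2: 1 codewords.
  weight 3: 1 codewords.
Minimum distance d = smallest w > 0 with A_w > 0 = 1.
Sanity: Σ A_w = 4 = 2^2 = 4 ✓.


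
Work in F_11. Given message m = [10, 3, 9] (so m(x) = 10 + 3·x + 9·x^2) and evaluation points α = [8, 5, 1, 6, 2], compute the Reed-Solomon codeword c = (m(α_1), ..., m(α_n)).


c = [5, 8, 0, 0, 8]

Message polynomial: m(x) = 10 + 3·x + 9·x^2 (mod 11).
For each evaluation point α_i, compute m(α_i) mod 11:
  α_1 = 8: Horner steps 9 → 9 → 5, so m(8) = 5.
  α_2 = 5: Horner steps 9 → 4 → 8, so m(5) = 8.
  α_3 = 1: Horner steps 9 → 1 → 0, so m(1) = 0.
  α_4 = 6: Horner steps 9 → 2 → 0, so m(6) = 0.
  α_5 = 2: Horner steps 9 → 10 → 8, so m(2) = 8.
Codeword c = [5, 8, 0, 0, 8] ∈ F_11^5.


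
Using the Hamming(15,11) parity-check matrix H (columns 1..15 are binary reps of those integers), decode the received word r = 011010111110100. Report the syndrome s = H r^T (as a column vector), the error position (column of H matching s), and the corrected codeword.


s = (1, 1, 1, 0)^T, error position = 14, corrected codeword c = 011010111110110

Compute s = H r^T mod 2 one row at a time:
  s_1 = 1 + 1 + 1 + 1 + 0 + 1 + 0 + 0 = 5 ≡ 1 (mod 2).
  s_2 = 0 + 1 + 0 + 1 + 0 + 1 + 0 + 0 = 3 ≡ 1 (mod 2).
  s_3 = 1 + 1 + 0 + 1 + 1 + 1 + 0 + 0 = 5 ≡ 1 (mod 2).
  s_4 = 0 + 1 + 1 + 1 + 1 + 1 + 1 + 0 = 6 ≡ 0 (mod 2).
s = (1, 1, 1, 0)^T — this equals column 14 of H (binary 1110), so error is at position 14.
Correct: flip bit 14 of r = 011010111110100 to get c = 011010111110110.


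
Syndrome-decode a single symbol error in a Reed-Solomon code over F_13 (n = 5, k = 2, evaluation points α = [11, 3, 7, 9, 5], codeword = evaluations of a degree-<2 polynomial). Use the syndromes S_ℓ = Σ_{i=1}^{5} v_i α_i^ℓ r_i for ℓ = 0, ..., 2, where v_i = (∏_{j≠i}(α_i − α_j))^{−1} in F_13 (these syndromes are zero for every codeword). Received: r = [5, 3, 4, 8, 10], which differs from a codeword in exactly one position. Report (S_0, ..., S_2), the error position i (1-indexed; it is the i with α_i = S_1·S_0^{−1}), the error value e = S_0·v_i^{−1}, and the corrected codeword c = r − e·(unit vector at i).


S = (11, 8, 7), error at position 4, error magnitude e = 10, c = [5, 3, 4, 11, 10].

Step 1: column multipliers v_i = (∏_{j≠i}(α_i − α_j))^{−1} mod 13.
  i = 1 (α = 11): (11−3)(11−7)(11−9)(11−5) = 8·4·2·6 = 384 ≡ 7, so v_1 = 7^{−1} = 2 (mod 13).
  i = 2 (α = 3): (3−11)(3−7)(3−9)(3−5) = (−8)·(−4)·(−6)·(−2) = 384 ≡ 7, so v_2 = 7^{−1} = 2 (mod 13).
  i = 3 (α = 7): (7−11)(7−3)(7−9)(7−5) = (−4)·4·(−2)·2 = 64 ≡ 12, so v_3 = 12^{−1} = 12 (mod 13).
  i = 4 (α = 9): (9−11)(9−3)(9−7)(9−5) = (−2)·6·2·4 = −96 ≡ 8, so v_4 = 8^{−1} = 5 (mod 13).
  i = 5 (α = 5): (5−11)(5−3)(5−7)(5−9) = (−6)·2·(−2)·(−4) = −96 ≡ 8, so v_5 = 8^{−1} = 5 (mod 13).
  v = [2, 2, 12, 5, 5].
Step 2: syndromes of r = [5, 3, 4, 8, 10] (all sums mod 13).
  S_0 = Σ v_i r_i = 2·5 + 2·3 + 12·4 + 5·8 + 5·10 = 154 ≡ 11.
  S_1 = Σ v_i α_i r_i = 2·11·5 + 2·3·3 + 12·7·4 + 5·9·8 + 5·5·10 = 1074 ≡ 8.
  α_i^2 mod 13 = [4, 9, 10, 3, 12].
  S_2 = Σ v_i α_i^2 r_i = 2·4·5 + 2·9·3 + 12·10·4 + 5·3·8 + 5·12·10 = 1294 ≡ 7.
  S = (11, 8, 7) ≠ 0, so r is not a codeword (an error is present).
Step 3: locate the error. For a single error e at position i, S_ℓ = v_i·e·α_i^ℓ, so α_err = S_1/S_0.
  S_0^{−1} = 11^{−1} = 6 (mod 13), so α_err = 8·6 = 48 ≡ 9 = α_4. Error position i = 4.
  Consistency check: S_2/S_1 = 7·5 = 35 ≡ 9 = α_err ✓ (single-error assumption holds).
Step 4: error magnitude e = S_0/v_4 = S_0·∏_{j≠4}(α_4 − α_j) = 11·8 = 88 ≡ 10 (mod 13).
Step 5: correct position 4: c_4 = r_4 − e = 8 − 10 ≡ 11 (mod 13). Hence c = [5, 3, 4, 11, 10].
  Check: interpolating c through the α_i gives m(x) = 12 + 10·x (degree < 2) with m(α_i) = c_i for every i, so c is indeed a codeword.


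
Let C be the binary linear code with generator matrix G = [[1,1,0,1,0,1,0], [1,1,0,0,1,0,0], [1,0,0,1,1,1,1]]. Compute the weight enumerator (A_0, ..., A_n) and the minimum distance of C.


Weight distribution: A_0 = 1, A_2 = 1, A_3 = 3, A_4 = 2, A_5 = 1. Minimum distance d = 2.

Enumerate all 2^3 = 8 messages m ∈ F_2^3.
For each, compute codeword c = mG in F_2^7, then tally its weight.
  m = 000 → c = 0000000, weight = 0.
  m = 100 → c = 1101010, weight = 4.
  m = 010 → c = 1100100, weight = 3.
  m = 110 → c = 0001110, weight = 3.
  m = 001 → c = 1001111, weight = 5.
  m = 101 → c = 0100101, weight = 3.
  m = 011 → c = 0101011, weight = 4.
  m = 111 → c = 1000001, weight = 2.
Tally weights:
  weight 0: 1 codewords.
  weight 2: 1 codewords.
  weight 3: 3 codewords.
  weight 4: 2 codewords.
  weight 5: 1 codewords.
Minimum distance d = smallest w > 0 with A_w > 0 = 2.
Sanity: Σ A_w = 8 = 2^3 = 8 ✓.


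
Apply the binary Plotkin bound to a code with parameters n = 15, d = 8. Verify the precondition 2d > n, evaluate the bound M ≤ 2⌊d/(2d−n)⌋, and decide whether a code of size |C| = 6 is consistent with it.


Plotkin bound M ≤ 16; given |C| = 6 ≤ bound (satisfied).

Check applicability: 2d = 16, n = 15.
2d − n = 1 > 0, so Plotkin applies.
Compute d/(2d−n) = 8/1 ≈ 8.0000.
⌊d/(2d−n)⌋ = 8.
Plotkin bound: M ≤ 2·8 = 16.
Given |C| = 6, check: satisfied.
This |C| is below the Plotkin bound.


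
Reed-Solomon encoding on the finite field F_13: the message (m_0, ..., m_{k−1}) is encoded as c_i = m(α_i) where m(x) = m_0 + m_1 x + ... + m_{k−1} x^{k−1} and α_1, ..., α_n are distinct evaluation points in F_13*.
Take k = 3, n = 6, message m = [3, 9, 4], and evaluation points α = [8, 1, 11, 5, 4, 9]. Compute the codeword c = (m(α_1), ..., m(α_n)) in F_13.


c = [6, 3, 1, 5, 12, 5]

Message polynomial: m(x) = 3 + 9·x + 4·x^2 (mod 13).
For each evaluation point α_i, compute m(α_i) mod 13:
  α_1 = 8: Horner steps 4 → 2 → 6, so m(8) = 6.
  α_2 = 1: Horner steps 4 → 0 → 3, so m(1) = 3.
  α_3 = 11: Horner steps 4 → 1 → 1, so m(11) = 1.
  α_4 = 5: Horner steps 4 → 3 → 5, so m(5) = 5.
  α_5 = 4: Horner steps 4 → 12 → 12, so m(4) = 12.
  α_6 = 9: Horner steps 4 → 6 → 5, so m(9) = 5.
Codeword c = [6, 3, 1, 5, 12, 5] ∈ F_13^6.


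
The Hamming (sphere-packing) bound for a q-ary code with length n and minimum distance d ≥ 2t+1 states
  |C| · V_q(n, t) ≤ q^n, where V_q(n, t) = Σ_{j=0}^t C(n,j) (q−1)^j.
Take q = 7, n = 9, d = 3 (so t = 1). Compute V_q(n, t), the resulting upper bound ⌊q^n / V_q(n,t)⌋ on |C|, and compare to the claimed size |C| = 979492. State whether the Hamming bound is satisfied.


V_q(n, t) = 55, q^n = 40353607, Hamming bound = 733701, |C| = 979492 > bound (violated).

Step 1: Compute V_q(n, t) = Σ_{j=0}^1 C(n, j) (q−1)^j.
  j = 0: C(9,0)·(6)^0 = 1·1 = 1.
  j = 1: C(9,1)·(6)^1 = 9·6 = 54.
  V_q(n, t) = 1 + 54 = 55.
Step 2: q^n = 7^9 = 40353607.
Step 3: Hamming bound ⌊q^n / V_q(n,t)⌋ = ⌊40353607/55⌋ = 733701.
Step 4: Compare |C| = 979492 to 733701: violated.
The claimed |C| lies above the Hamming bound, so no 7-ary code of length 9 with d ≥ 3 can have 979492 codewords.


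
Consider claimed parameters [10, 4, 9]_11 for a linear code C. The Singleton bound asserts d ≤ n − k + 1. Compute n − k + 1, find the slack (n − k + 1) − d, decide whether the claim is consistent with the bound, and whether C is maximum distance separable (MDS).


Singleton RHS = n − k + 1 = 7, slack = -2, bound violated (no such code; not MDS).

Singleton bound: d ≤ n − k + 1.
Here n = 10, k = 4, so n − k + 1 = 7.
Given d = 9, check d ≤ 7: NO.
Slack = (n − k + 1) − d = -2.
The slack is negative: d = 9 exceeds n − k + 1 = 7 by 2, so the Singleton bound is violated and no linear [10, 4, 9]_11 code can exist. In particular it is not MDS (MDS requires d = n − k + 1 exactly).
Description: the claimed parameters are [10, 4, 9]_11; such a code would be impossible (violates the Singleton bound).


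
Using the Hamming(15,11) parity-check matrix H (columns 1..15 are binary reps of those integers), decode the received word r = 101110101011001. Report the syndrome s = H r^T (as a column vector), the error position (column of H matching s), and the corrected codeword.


s = (0, 1, 0, 1)^T, error position = 5, corrected codeword c = 101100101011001

Compute s = H r^T mod 2 one row at a time:
  s_1 = 0 + 1 + 0 + 1 + 1 + 0 + 0 + 1 = 4 ≡ 0 (mod 2).
  s_2 = 1 + 1 + 0 + 1 + 1 + 0 + 0 + 1 = 5 ≡ 1 (mod 2).
  s_3 = 0 + 1 + 0 + 1 + 0 + 1 + 0 + 1 = 4 ≡ 0 (mod 2).
  s_4 = 1 + 1 + 1 + 1 + 1 + 1 + 0 + 1 = 7 ≡ 1 (mod 2).
s = (0, 1, 0, 1)^T — this equals column 5 of H (binary 0101), so error is at position 5.
Correct: flip bit 5 of r = 101110101011001 to get c = 101100101011001.


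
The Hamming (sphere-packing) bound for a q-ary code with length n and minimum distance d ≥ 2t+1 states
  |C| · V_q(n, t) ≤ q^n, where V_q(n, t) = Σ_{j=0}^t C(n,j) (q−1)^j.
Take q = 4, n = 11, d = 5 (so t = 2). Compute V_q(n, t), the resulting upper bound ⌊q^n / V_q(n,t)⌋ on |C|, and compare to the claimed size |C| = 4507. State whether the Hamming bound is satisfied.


V_q(n, t) = 529, q^n = 4194304, Hamming bound = 7928, |C| = 4507 ≤ bound (satisfied).

Step 1: Compute V_q(n, t) = Σ_{j=0}^2 C(n, j) (q−1)^j.
  j = 0: C(11,0)·(3)^0 = 1·1 = 1.
  j = 1: C(11,1)·(3)^1 = 11·3 = 33.
  j = 2: C(11,2)·(3)^2 = 55·9 = 495.
  V_q(n, t) = 1 + 33 + 495 = 529.
Step 2: q^n = 4^11 = 4194304.
Step 3: Hamming bound ⌊q^n / V_q(n,t)⌋ = ⌊4194304/529⌋ = 7928.
Step 4: Compare |C| = 4507 to 7928: satisfied.
The claimed |C| lies below the Hamming bound.


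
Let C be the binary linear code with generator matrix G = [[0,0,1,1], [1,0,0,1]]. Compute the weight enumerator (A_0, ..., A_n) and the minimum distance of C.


Weight distribution: A_0 = 1, A_2 = 3. Minimum distance d = 2.

Enumerate all 2^2 = 4 messages m ∈ F_2^2.
For each, compute codeword c = mG in F_2^4, then tally its weight.
  m = 00 → c = 0000, weight = 0.
  m = 10 → c = 0011, weight = 2.
  m = 01 → c = 1001, weight = 2.
  m = 11 → c = 1010, weight = 2.
Tally weights:
  weight 0: 1 codewords.
  weight 2: 3 codewords.
Minimum distance d = smallest w > 0 with A_w > 0 = 2.
Sanity: Σ A_w = 4 = 2^2 = 4 ✓.


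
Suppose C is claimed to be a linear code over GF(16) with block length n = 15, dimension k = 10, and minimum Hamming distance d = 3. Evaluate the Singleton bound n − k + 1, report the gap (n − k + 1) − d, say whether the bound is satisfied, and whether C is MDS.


Singleton RHS = n − k + 1 = 6, slack = 3, bound satisfied, not MDS.

Singleton bound: d ≤ n − k + 1.
Here n = 15, k = 10, so n − k + 1 = 6.
Given d = 3, check d ≤ 6: YES.
Slack = (n − k + 1) − d = 3.
The code is NOT MDS (slack = 3 > 0).
Description: the claimed parameters are [15, 10, 3]_16; such a code would be non-MDS.


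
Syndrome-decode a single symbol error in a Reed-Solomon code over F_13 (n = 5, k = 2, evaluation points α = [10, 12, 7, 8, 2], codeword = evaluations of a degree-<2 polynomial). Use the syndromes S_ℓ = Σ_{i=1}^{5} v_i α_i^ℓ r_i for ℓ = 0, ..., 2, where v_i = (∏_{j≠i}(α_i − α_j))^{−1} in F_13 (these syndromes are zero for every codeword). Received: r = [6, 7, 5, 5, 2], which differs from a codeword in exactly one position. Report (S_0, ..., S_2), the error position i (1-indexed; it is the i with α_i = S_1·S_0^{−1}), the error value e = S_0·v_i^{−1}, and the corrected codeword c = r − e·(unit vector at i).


S = (11, 12, 6), error at position 3, error magnitude e = 7, c = [6, 7, 11, 5, 2].

Step 1: column multipliers v_i = (∏_{j≠i}(α_i − α_j))^{−1} mod 13.
  i = 1 (α = 10): (10−12)(10−7)(10−8)(10−2) = (−2)·3·2·8 = −96 ≡ 8, so v_1 = 8^{−1} = 5 (mod 13).
  i = 2 (α = 12): (12−10)(12−7)(12−8)(12−2) = 2·5·4·10 = 400 ≡ 10, so v_2 = 10^{−1} = 4 (mod 13).
  i = 3 (α = 7): (7−10)(7−12)(7−8)(7−2) = (−3)·(−5)·(−1)·5 = −75 ≡ 3, so v_3 = 3^{−1} = 9 (mod 13).
  i = 4 (α = 8): (8−10)(8−12)(8−7)(8−2) = (−2)·(−4)·1·6 = 48 ≡ 9, so v_4 = 9^{−1} = 3 (mod 13).
  i = 5 (α = 2): (2−10)(2−12)(2−7)(2−8) = (−8)·(−10)·(−5)·(−6) = 2400 ≡ 8, so v_5 = 8^{−1} = 5 (mod 13).
  v = [5, 4, 9, 3, 5].
Step 2: syndromes of r = [6, 7, 5, 5, 2] (all sums mod 13).
  S_0 = Σ v_i r_i = 5·6 + 4·7 + 9·5 + 3·5 + 5·2 = 128 ≡ 11.
  S_1 = Σ v_i α_i r_i = 5·10·6 + 4·12·7 + 9·7·5 + 3·8·5 + 5·2·2 = 1091 ≡ 12.
  α_i^2 mod 13 = [9, 1, 10, 12, 4].
  S_2 = Σ v_i α_i^2 r_i = 5·9·6 + 4·1·7 + 9·10·5 + 3·12·5 + 5·4·2 = 968 ≡ 6.
  S = (11, 12, 6) ≠ 0, so r is not a codeword (an error is present).
Step 3: locate the error. For a single error e at position i, S_ℓ = v_i·e·α_i^ℓ, so α_err = S_1/S_0.
  S_0^{−1} = 11^{−1} = 6 (mod 13), so α_err = 12·6 = 72 ≡ 7 = α_3. Error position i = 3.
  Consistency check: S_2/S_1 = 6·12 = 72 ≡ 7 = α_err ✓ (single-error assumption holds).
Step 4: error magnitude e = S_0/v_3 = S_0·∏_{j≠3}(α_3 − α_j) = 11·3 = 33 ≡ 7 (mod 13).
Step 5: correct position 3: c_3 = r_3 − e = 5 − 7 ≡ 11 (mod 13). Hence c = [6, 7, 11, 5, 2].
  Check: interpolating c through the α_i gives m(x) = 1 + 7·x (degree < 2) with m(α_i) = c_i for every i, so c is indeed a codeword.


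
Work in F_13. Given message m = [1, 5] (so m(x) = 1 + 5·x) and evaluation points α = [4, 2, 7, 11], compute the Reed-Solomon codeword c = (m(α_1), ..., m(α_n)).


c = [8, 11, 10, 4]

Message polynomial: m(x) = 1 + 5·x (mod 13).
For each evaluation point α_i, compute m(α_i) mod 13:
  α_1 = 4: Horner steps 5 → 8, so m(4) = 8.
  α_2 = 2: Horner steps 5 → 11, so m(2) = 11.
  α_3 = 7: Horner steps 5 → 10, so m(7) = 10.
  α_4 = 11: Horner steps 5 → 4, so m(11) = 4.
Codeword c = [8, 11, 10, 4] ∈ F_13^4.


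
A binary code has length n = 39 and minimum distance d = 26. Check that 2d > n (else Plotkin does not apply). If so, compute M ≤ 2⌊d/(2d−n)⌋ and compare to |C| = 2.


Plotkin bound M ≤ 4; given |C| = 2 ≤ bound (satisfied).

Check applicability: 2d = 52, n = 39.
2d − n = 13 > 0, so Plotkin applies.
Compute d/(2d−n) = 26/13 ≈ 2.0000.
⌊d/(2d−n)⌋ = 2.
Plotkin bound: M ≤ 2·2 = 4.
Given |C| = 2, check: satisfied.
This |C| is below the Plotkin bound.


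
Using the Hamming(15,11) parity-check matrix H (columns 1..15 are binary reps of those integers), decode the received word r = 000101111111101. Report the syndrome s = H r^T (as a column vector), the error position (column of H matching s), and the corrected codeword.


s = (1, 0, 1, 1)^T, error position = 11, corrected codeword c = 000101111101101

Compute s = H r^T mod 2 one row at a time:
  s_1 = 1 + 1 + 1 + 1 + 1 + 1 + 0 + 1 = 7 ≡ 1 (mod 2).
  s_2 = 1 + 0 + 1 + 1 + 1 + 1 + 0 + 1 = 6 ≡ 0 (mod 2).
  s_3 = 0 + 0 + 1 + 1 + 1 + 1 + 0 + 1 = 5 ≡ 1 (mod 2).
  s_4 = 0 + 0 + 0 + 1 + 1 + 1 + 1 + 1 = 5 ≡ 1 (mod 2).
s = (1, 0, 1, 1)^T — this equals column 11 of H (binary 1011), so error is at position 11.
Correct: flip bit 11 of r = 000101111111101 to get c = 000101111101101.


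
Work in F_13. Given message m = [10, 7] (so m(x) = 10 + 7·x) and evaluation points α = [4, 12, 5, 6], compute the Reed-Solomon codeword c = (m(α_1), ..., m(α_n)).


c = [12, 3, 6, 0]

Message polynomial: m(x) = 10 + 7·x (mod 13).
For each evaluation point α_i, compute m(α_i) mod 13:
  α_1 = 4: Horner steps 7 → 12, so m(4) = 12.
  α_2 = 12: Horner steps 7 → 3, so m(12) = 3.
  α_3 = 5: Horner steps 7 → 6, so m(5) = 6.
  α_4 = 6: Horner steps 7 → 0, so m(6) = 0.
Codeword c = [12, 3, 6, 0] ∈ F_13^4.


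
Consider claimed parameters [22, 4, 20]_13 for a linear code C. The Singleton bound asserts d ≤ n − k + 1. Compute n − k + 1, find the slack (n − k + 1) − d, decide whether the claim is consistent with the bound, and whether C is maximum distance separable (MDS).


Singleton RHS = n − k + 1 = 19, slack = -1, bound violated (no such code; not MDS).

Singleton bound: d ≤ n − k + 1.
Here n = 22, k = 4, so n − k + 1 = 19.
Given d = 20, check d ≤ 19: NO.
Slack = (n − k + 1) − d = -1.
The slack is negative: d = 20 exceeds n − k + 1 = 19 by 1, so the Singleton bound is violated and no linear [22, 4, 20]_13 code can exist. In particular it is not MDS (MDS requires d = n − k + 1 exactly).
Description: the claimed parameters are [22, 4, 20]_13; such a code would be impossible (violates the Singleton bound).


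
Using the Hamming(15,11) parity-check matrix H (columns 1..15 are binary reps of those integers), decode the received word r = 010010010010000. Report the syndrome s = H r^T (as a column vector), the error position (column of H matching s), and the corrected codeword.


s = (0, 1, 0, 0)^T, error position = 4, corrected codeword c = 010110010010000

Compute s = H r^T mod 2 one row at a time:
  s_1 = 1 + 0 + 0 + 1 + 0 + 0 + 0 + 0 = 2 ≡ 0 (mod 2).
  s_2 = 0 + 1 + 0 + 0 + 0 + 0 + 0 + 0 = 1 ≡ 1 (mod 2).
  s_3 = 1 + 0 + 0 + 0 + 0 + 1 + 0 + 0 = 2 ≡ 0 (mod 2).
  s_4 = 0 + 0 + 1 + 0 + 0 + 1 + 0 + 0 = 2 ≡ 0 (mod 2).
s = (0, 1, 0, 0)^T — this equals column 4 of H (binary 0100), so error is at position 4.
Correct: flip bit 4 of r = 010010010010000 to get c = 010110010010000.


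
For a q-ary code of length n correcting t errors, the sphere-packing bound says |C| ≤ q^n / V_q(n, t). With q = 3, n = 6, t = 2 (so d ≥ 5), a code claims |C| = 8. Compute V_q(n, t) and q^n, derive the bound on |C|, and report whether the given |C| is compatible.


V_q(n, t) = 73, q^n = 729, Hamming bound = 9, |C| = 8 ≤ bound (satisfied).

Step 1: Compute V_q(n, t) = Σ_{j=0}^2 C(n, j) (q−1)^j.
  j = 0: C(6,0)·(2)^0 = 1·1 = 1.
  j = 1: C(6,1)·(2)^1 = 6·2 = 12.
  j = 2: C(6,2)·(2)^2 = 15·4 = 60.
  V_q(n, t) = 1 + 12 + 60 = 73.
Step 2: q^n = 3^6 = 729.
Step 3: Hamming bound ⌊q^n / V_q(n,t)⌋ = ⌊729/73⌋ = 9.
Step 4: Compare |C| = 8 to 9: satisfied.
The claimed |C| lies below the Hamming bound.


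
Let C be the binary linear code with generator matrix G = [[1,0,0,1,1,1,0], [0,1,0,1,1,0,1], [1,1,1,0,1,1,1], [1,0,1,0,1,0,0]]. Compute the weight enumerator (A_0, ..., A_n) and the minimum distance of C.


Weight distribution: A_0 = 1, A_1 = 1, A_2 = 1, A_3 = 4, A_4 = 5, A_5 = 3, A_6 = 1. Minimum distance d = 1.

Enumerate all 2^4 = 16 messages m ∈ F_2^4.
For each, compute codeword c = mG in F_2^7, then tally its weight.
  m = 0000 → c = 0000000, weight = 0.
  m = 1000 → c = 1001110, weight = 4.
  m = 0100 → c = 0101101, weight = 4.
  m = 1100 → c = 1100011, weight = 4.
  m = 0010 → c = 1110111, weight = 6.
  m = 1010 → c = 0111001, weight = 4.
  m = 0110 → c = 1011010, weight = 4.
  m = 1110 → c = 0010100, weight = 2.
  m = 0001 → c = 1010100, weight = 3.
  m = 1001 → c = 0011010, weight = 3.
  m = 0101 → c = 1111001, weight = 5.
  m = 1101 → c = 0110111, weight = 5.
  m = 0011 → c = 0100011, weight = 3.
  m = 1011 → c = 1101101, weight = 5.
  m = 0111 → c = 0001110, weight = 3.
  m = 1111 → c = 1000000, weight = 1.
Tally weights:
  weight 0: 1 codewords.
  weight 1: 1 codewords.
  weight 2: 1 codewords.
  weight 3: 4 codewords.
  weight 4: 5 codewords.
  weight 5: 3 codewords.
  weight 6: 1 codewords.
Minimum distance d = smallest w > 0 with A_w > 0 = 1.
Sanity: Σ A_w = 16 = 2^4 = 16 ✓.


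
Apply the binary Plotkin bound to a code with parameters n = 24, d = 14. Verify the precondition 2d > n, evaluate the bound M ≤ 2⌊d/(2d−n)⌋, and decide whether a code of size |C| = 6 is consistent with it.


Plotkin bound M ≤ 6; given |C| = 6 ≤ bound (satisfied).

Check applicability: 2d = 28, n = 24.
2d − n = 4 > 0, so Plotkin applies.
Compute d/(2d−n) = 14/4 ≈ 3.5000.
⌊d/(2d−n)⌋ = 3.
Plotkin bound: M ≤ 2·3 = 6.
Given |C| = 6, check: satisfied.
This |C| is at the Plotkin bound.


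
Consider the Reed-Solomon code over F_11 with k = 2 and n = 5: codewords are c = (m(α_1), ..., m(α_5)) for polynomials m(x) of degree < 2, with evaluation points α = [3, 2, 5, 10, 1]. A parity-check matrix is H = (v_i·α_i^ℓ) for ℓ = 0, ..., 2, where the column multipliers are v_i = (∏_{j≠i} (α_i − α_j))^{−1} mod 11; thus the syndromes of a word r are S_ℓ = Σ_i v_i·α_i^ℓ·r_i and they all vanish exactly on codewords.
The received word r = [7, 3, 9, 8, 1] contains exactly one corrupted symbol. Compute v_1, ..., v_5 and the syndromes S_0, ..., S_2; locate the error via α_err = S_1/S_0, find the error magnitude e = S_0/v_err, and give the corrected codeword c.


S = (4, 1, 3), error at position 1, error magnitude e = 2, c = [5, 3, 9, 8, 1].

Step 1: column multipliers v_i = (∏_{j≠i}(α_i − α_j))^{−1} mod 11.
  i = 1 (α = 3): (3−2)(3−5)(3−10)(3−1) = 1·(−2)·(−7)·2 = 28 ≡ 6, so v_1 = 6^{−1} = 2 (mod 11).
  i = 2 (α = 2): (2−3)(2−5)(2−10)(2−1) = (−1)·(−3)·(−8)·1 = −24 ≡ 9, so v_2 = 9^{−1} = 5 (mod 11).
  i = 3 (α = 5): (5−3)(5−2)(5−10)(5−1) = 2·3·(−5)·4 = −120 ≡ 1, so v_3 = 1^{−1} = 1 (mod 11).
  i = 4 (α = 10): (10−3)(10−2)(10−5)(10−1) = 7·8·5·9 = 2520 ≡ 1, so v_4 = 1^{−1} = 1 (mod 11).
  i = 5 (α = 1): (1−3)(1−2)(1−5)(1−10) = (−2)·(−1)·(−4)·(−9) = 72 ≡ 6, so v_5 = 6^{−1} = 2 (mod 11).
  v = [2, 5, 1, 1, 2].
Step 2: syndromes of r = [7, 3, 9, 8, 1] (all sums mod 11).
  S_0 = Σ v_i r_i = 2·7 + 5·3 + 1·9 + 1·8 + 2·1 = 48 ≡ 4.
  S_1 = Σ v_i α_i r_i = 2·3·7 + 5·2·3 + 1·5·9 + 1·10·8 + 2·1·1 = 199 ≡ 1.
  α_i^2 mod 11 = [9, 4, 3, 1, 1].
  S_2 = Σ v_i α_i^2 r_i = 2·9·7 + 5·4·3 + 1·3·9 + 1·1·8 + 2·1·1 = 223 ≡ 3.
  S = (4, 1, 3) ≠ 0, so r is not a codeword (an error is present).
Step 3: locate the error. For a single error e at position i, S_ℓ = v_i·e·α_i^ℓ, so α_err = S_1/S_0.
  S_0^{−1} = 4^{−1} = 3 (mod 11), so α_err = 1·3 = 3 ≡ 3 = α_1. Error position i = 1.
  Consistency check: S_2/S_1 = 3·1 = 3 ≡ 3 = α_err ✓ (single-error assumption holds).
Step 4: error magnitude e = S_0/v_1 = S_0·∏_{j≠1}(α_1 − α_j) = 4·6 = 24 ≡ 2 (mod 11).
Step 5: correct position 1: c_1 = r_1 − e = 7 − 2 ≡ 5 (mod 11). Hence c = [5, 3, 9, 8, 1].
  Check: interpolating c through the α_i gives m(x) = 10 + 2·x (degree < 2) with m(α_i) = c_i for every i, so c is indeed a codeword.


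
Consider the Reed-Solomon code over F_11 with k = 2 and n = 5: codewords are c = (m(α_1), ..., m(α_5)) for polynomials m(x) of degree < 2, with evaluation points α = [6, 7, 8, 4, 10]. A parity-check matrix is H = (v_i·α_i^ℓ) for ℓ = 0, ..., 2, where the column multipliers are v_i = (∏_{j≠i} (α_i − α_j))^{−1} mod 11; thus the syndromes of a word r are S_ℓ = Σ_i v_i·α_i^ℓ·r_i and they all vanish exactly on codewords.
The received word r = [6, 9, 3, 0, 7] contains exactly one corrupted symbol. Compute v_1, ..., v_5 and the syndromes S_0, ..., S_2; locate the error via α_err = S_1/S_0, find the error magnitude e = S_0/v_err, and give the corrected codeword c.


S = (4, 10, 3), error at position 3, error magnitude e = 2, c = [6, 9, 1, 0, 7].

Step 1: column multipliers v_i = (∏_{j≠i}(α_i − α_j))^{−1} mod 11.
  i = 1 (α = 6): (6−7)(6−8)(6−4)(6−10) = (−1)·(−2)·2·(−4) = −16 ≡ 6, so v_1 = 6^{−1} = 2 (mod 11).
  i = 2 (α = 7): (7−6)(7−8)(7−4)(7−10) = 1·(−1)·3·(−3) = 9 ≡ 9, so v_2 = 9^{−1} = 5 (mod 11).
  i = 3 (α = 8): (8−6)(8−7)(8−4)(8−10) = 2·1·4·(−2) = −16 ≡ 6, so v_3 = 6^{−1} = 2 (mod 11).
  i = 4 (α = 4): (4−6)(4−7)(4−8)(4−10) = (−2)·(−3)·(−4)·(−6) = 144 ≡ 1, so v_4 = 1^{−1} = 1 (mod 11).
  i = 5 (α = 10): (10−6)(10−7)(10−8)(10−4) = 4·3·2·6 = 144 ≡ 1, so v_5 = 1^{−1} = 1 (mod 11).
  v = [2, 5, 2, 1, 1].
Step 2: syndromes of r = [6, 9, 3, 0, 7] (all sums mod 11).
  S_0 = Σ v_i r_i = 2·6 + 5·9 + 2·3 + 1·0 + 1·7 = 70 ≡ 4.
  S_1 = Σ v_i α_i r_i = 2·6·6 + 5·7·9 + 2·8·3 + 1·4·0 + 1·10·7 = 505 ≡ 10.
  α_i^2 mod 11 = [3, 5, 9, 5, 1].
  S_2 = Σ v_i α_i^2 r_i = 2·3·6 + 5·5·9 + 2·9·3 + 1·5·0 + 1·1·7 = 322 ≡ 3.
  S = (4, 10, 3) ≠ 0, so r is not a codeword (an error is present).
Step 3: locate the error. For a single error e at position i, S_ℓ = v_i·e·α_i^ℓ, so α_err = S_1/S_0.
  S_0^{−1} = 4^{−1} = 3 (mod 11), so α_err = 10·3 = 30 ≡ 8 = α_3. Error position i = 3.
  Consistency check: S_2/S_1 = 3·10 = 30 ≡ 8 = α_err ✓ (single-error assumption holds).
Step 4: error magnitude e = S_0/v_3 = S_0·∏_{j≠3}(α_3 − α_j) = 4·6 = 24 ≡ 2 (mod 11).
Step 5: correct position 3: c_3 = r_3 − e = 3 − 2 ≡ 1 (mod 11). Hence c = [6, 9, 1, 0, 7].
  Check: interpolating c through the α_i gives m(x) = 10 + 3·x (degree < 2) with m(α_i) = c_i for every i, so c is indeed a codeword.


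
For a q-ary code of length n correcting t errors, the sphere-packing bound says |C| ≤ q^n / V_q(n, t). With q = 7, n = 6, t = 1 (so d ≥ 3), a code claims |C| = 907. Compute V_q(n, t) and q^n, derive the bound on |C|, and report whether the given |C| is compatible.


V_q(n, t) = 37, q^n = 117649, Hamming bound = 3179, |C| = 907 ≤ bound (satisfied).

Step 1: Compute V_q(n, t) = Σ_{j=0}^1 C(n, j) (q−1)^j.
  j = 0: C(6,0)·(6)^0 = 1·1 = 1.
  j = 1: C(6,1)·(6)^1 = 6·6 = 36.
  V_q(n, t) = 1 + 36 = 37.
Step 2: q^n = 7^6 = 117649.
Step 3: Hamming bound ⌊q^n / V_q(n,t)⌋ = ⌊117649/37⌋ = 3179.
Step 4: Compare |C| = 907 to 3179: satisfied.
The claimed |C| lies below the Hamming bound.


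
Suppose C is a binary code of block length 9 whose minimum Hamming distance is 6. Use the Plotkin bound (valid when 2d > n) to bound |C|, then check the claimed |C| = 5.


Plotkin bound M ≤ 4; given |C| = 5 > bound (violated).

Check applicability: 2d = 12, n = 9.
2d − n = 3 > 0, so Plotkin applies.
Compute d/(2d−n) = 6/3 ≈ 2.0000.
⌊d/(2d−n)⌋ = 2.
Plotkin bound: M ≤ 2·2 = 4.
Given |C| = 5, check: VIOLATED.
This |C| is above the Plotkin bound, so no binary code with n = 9, d = 6 and 5 codewords exists.


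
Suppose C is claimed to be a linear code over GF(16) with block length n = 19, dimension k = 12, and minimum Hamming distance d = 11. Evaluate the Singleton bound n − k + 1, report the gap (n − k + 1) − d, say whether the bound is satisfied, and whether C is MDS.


Singleton RHS = n − k + 1 = 8, slack = -3, bound violated (no such code; not MDS).

Singleton bound: d ≤ n − k + 1.
Here n = 19, k = 12, so n − k + 1 = 8.
Given d = 11, check d ≤ 8: NO.
Slack = (n − k + 1) − d = -3.
The slack is negative: d = 11 exceeds n − k + 1 = 8 by 3, so the Singleton bound is violated and no linear [19, 12, 11]_16 code can exist. In particular it is not MDS (MDS requires d = n − k + 1 exactly).
Description: the claimed parameters are [19, 12, 11]_16; such a code would be impossible (violates the Singleton bound).


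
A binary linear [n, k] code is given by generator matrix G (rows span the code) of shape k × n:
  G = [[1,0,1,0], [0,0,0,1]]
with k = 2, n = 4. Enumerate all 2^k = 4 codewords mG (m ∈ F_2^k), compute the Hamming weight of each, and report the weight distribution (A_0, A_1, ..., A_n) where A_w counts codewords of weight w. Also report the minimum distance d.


Weight distribution: A_0 = 1, A_1 = 1, A_2 = 1, A_3 = 1. Minimum distance d = 1.

Enumerate all 2^2 = 4 messages m ∈ F_2^2.
For each, compute codeword c = mG in F_2^4, then tally its weight.
  m = 00 → c = 0000, weight = 0.
  m = 10 → c = 1010, weight = 2.
  m = 01 → c = 0001, weight = 1.
  m = 11 → c = 1011, weight = 3.
Tally weights:
  weight 0: 1 codewords.
  weight 1: 1 codewords.
  weight 2: 1 codewords.
  weight 3: 1 codewords.
Minimum distance d = smallest w > 0 with A_w > 0 = 1.
Sanity: Σ A_w = 4 = 2^2 = 4 ✓.


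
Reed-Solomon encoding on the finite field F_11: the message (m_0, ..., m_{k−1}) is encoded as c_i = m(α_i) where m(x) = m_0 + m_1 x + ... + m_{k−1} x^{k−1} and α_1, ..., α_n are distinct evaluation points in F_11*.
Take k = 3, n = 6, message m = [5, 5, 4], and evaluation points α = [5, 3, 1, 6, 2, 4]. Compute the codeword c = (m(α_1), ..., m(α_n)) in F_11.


c = [9, 1, 3, 3, 9, 1]

Message polynomial: m(x) = 5 + 5·x + 4·x^2 (mod 11).
For each evaluation point α_i, compute m(α_i) mod 11:
  α_1 = 5: Horner steps 4 → 3 → 9, so m(5) = 9.
  α_2 = 3: Horner steps 4 → 6 → 1, so m(3) = 1.
  α_3 = 1: Horner steps 4 → 9 → 3, so m(1) = 3.
  α_4 = 6: Horner steps 4 → 7 → 3, so m(6) = 3.
  α_5 = 2: Horner steps 4 → 2 → 9, so m(2) = 9.
  α_6 = 4: Horner steps 4 → 10 → 1, so m(4) = 1.
Codeword c = [9, 1, 3, 3, 9, 1] ∈ F_11^6.


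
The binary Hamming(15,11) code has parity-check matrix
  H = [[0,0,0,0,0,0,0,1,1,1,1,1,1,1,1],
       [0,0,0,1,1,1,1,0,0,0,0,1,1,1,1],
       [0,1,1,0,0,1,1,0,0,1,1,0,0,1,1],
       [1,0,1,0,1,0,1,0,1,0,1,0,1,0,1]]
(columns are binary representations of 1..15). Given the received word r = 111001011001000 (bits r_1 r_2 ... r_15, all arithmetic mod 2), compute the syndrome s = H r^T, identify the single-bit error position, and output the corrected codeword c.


s = (1, 0, 1, 1)^T, error position = 11, corrected codeword c = 111001011011000

Compute s = H r^T mod 2 one row at a time:
  s_1 = 1 + 1 + 0 + 0 + 1 + 0 + 0 + 0 = 3 ≡ 1 (mod 2).
  s_2 = 0 + 0 + 1 + 0 + 1 + 0 + 0 + 0 = 2 ≡ 0 (mod 2).
  s_3 = 1 + 1 + 1 + 0 + 0 + 0 + 0 + 0 = 3 ≡ 1 (mod 2).
  s_4 = 1 + 1 + 0 + 0 + 1 + 0 + 0 + 0 = 3 ≡ 1 (mod 2).
s = (1, 0, 1, 1)^T — this equals column 11 of H (binary 1011), so error is at position 11.
Correct: flip bit 11 of r = 111001011001000 to get c = 111001011011000.


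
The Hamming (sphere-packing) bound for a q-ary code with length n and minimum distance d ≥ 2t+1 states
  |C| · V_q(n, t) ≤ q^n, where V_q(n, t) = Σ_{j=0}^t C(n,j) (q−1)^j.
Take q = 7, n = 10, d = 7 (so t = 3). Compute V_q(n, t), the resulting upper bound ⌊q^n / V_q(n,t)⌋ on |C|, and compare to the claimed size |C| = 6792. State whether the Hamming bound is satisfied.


V_q(n, t) = 27601, q^n = 282475249, Hamming bound = 10234, |C| = 6792 ≤ bound (satisfied).

Step 1: Compute V_q(n, t) = Σ_{j=0}^3 C(n, j) (q−1)^j.
  j = 0: C(10,0)·(6)^0 = 1·1 = 1.
  j = 1: C(10,1)·(6)^1 = 10·6 = 60.
  j = 2: C(10,2)·(6)^2 = 45·36 = 1620.
  j = 3: C(10,3)·(6)^3 = 120·216 = 25920.
  V_q(n, t) = 1 + 60 + 1620 + 25920 = 27601.
Step 2: q^n = 7^10 = 282475249.
Step 3: Hamming bound ⌊q^n / V_q(n,t)⌋ = ⌊282475249/27601⌋ = 10234.
Step 4: Compare |C| = 6792 to 10234: satisfied.
The claimed |C| lies below the Hamming bound.


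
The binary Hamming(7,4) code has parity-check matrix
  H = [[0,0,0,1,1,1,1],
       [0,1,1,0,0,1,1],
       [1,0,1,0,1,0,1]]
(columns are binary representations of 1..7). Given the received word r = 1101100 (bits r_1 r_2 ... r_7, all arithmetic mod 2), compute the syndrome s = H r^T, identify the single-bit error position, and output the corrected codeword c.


s = (0, 1, 0)^T, error position = 2, corrected codeword c = 1001100

Compute s = H r^T mod 2 one row at a time:
  s_1 = 1 + 1 + 0 + 0 = 2 ≡ 0 (mod 2).
  s_2 = 1 + 0 + 0 + 0 = 1 ≡ 1 (mod 2).
  s_3 = 1 + 0 + 1 + 0 = 2 ≡ 0 (mod 2).
s = (0, 1, 0)^T — this equals column 2 of H (binary 010), so error is at position 2.
Correct: flip bit 2 of r = 1101100 to get c = 1001100.


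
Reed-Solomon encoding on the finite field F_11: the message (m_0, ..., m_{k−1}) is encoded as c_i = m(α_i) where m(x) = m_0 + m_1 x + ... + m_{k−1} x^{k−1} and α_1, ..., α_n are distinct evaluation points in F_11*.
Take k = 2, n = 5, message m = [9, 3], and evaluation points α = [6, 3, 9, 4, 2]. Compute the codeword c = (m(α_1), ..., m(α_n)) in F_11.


c = [5, 7, 3, 10, 4]

Message polynomial: m(x) = 9 + 3·x (mod 11).
For each evaluation point α_i, compute m(α_i) mod 11:
  α_1 = 6: Horner steps 3 → 5, so m(6) = 5.
  α_2 = 3: Horner steps 3 → 7, so m(3) = 7.
  α_3 = 9: Horner steps 3 → 3, so m(9) = 3.
  α_4 = 4: Horner steps 3 → 10, so m(4) = 10.
  α_5 = 2: Horner steps 3 → 4, so m(2) = 4.
Codeword c = [5, 7, 3, 10, 4] ∈ F_11^5.


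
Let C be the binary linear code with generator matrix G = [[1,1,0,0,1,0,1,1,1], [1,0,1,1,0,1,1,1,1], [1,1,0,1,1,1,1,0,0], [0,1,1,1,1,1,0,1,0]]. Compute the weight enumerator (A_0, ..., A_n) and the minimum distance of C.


Weight distribution: A_0 = 1, A_1 = 1, A_3 = 2, A_4 = 3, A_5 = 3, A_6 = 4, A_7 = 2. Minimum distance d = 1.

Enumerate all 2^4 = 16 messages m ∈ F_2^4.
For each, compute codeword c = mG in F_2^9, then tally its weight.
  m = 0000 → c = 000000000, weight = 0.
  m = 1000 → c = 110010111, weight = 6.
  m = 0100 → c = 101101111, weight = 7.
  m = 1100 → c = 011111000, weight = 5.
  m = 0010 → c = 110111100, weight = 6.
  m = 1010 → c = 000101011, weight = 4.
  m = 0110 → c = 011010011, weight = 5.
  m = 1110 → c = 101000100, weight = 3.
  m = 0001 → c = 011111010, weight = 6.
  m = 1001 → c = 101101101, weight = 6.
  m = 0101 → c = 110010101, weight = 5.
  m = 1101 → c = 000000010, weight = 1.
  m = 0011 → c = 101000110, weight = 4.
  m = 1011 → c = 011010001, weight = 4.
  m = 0111 → c = 000101001, weight = 3.
  m = 1111 → c = 110111110, weight = 7.
Tally weights:
  weight 0: 1 codewords.
  weight 1: 1 codewords.
  weight 3: 2 codewords.
  weight 4: 3 codewords.
  weight 5: 3 codewords.
  weight 6: 4 codewords.
  weight 7: 2 codewords.
Minimum distance d = smallest w > 0 with A_w > 0 = 1.
Sanity: Σ A_w = 16 = 2^4 = 16 ✓.


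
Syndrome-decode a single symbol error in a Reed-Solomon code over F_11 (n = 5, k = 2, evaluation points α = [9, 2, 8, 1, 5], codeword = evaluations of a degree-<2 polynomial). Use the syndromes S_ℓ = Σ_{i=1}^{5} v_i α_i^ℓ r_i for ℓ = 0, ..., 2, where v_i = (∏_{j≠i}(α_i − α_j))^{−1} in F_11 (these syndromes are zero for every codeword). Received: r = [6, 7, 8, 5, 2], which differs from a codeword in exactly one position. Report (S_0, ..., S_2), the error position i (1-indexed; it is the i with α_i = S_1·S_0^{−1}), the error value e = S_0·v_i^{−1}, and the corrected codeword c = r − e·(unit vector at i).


S = (10, 2, 7), error at position 1, error magnitude e = 7, c = [10, 7, 8, 5, 2].

Step 1: column multipliers v_i = (∏_{j≠i}(α_i − α_j))^{−1} mod 11.
  i = 1 (α = 9): (9−2)(9−8)(9−1)(9−5) = 7·1·8·4 = 224 ≡ 4, so v_1 = 4^{−1} = 3 (mod 11).
  i = 2 (α = 2): (2−9)(2−8)(2−1)(2−5) = (−7)·(−6)·1·(−3) = −126 ≡ 6, so v_2 = 6^{−1} = 2 (mod 11).
  i = 3 (α = 8): (8−9)(8−2)(8−1)(8−5) = (−1)·6·7·3 = −126 ≡ 6, so v_3 = 6^{−1} = 2 (mod 11).
  i = 4 (α = 1): (1−9)(1−2)(1−8)(1−5) = (−8)·(−1)·(−7)·(−4) = 224 ≡ 4, so v_4 = 4^{−1} = 3 (mod 11).
  i = 5 (α = 5): (5−9)(5−2)(5−8)(5−1) = (−4)·3·(−3)·4 = 144 ≡ 1, so v_5 = 1^{−1} = 1 (mod 11).
  v = [3, 2, 2, 3, 1].
Step 2: syndromes of r = [6, 7, 8, 5, 2] (all sums mod 11).
  S_0 = Σ v_i r_i = 3·6 + 2·7 + 2·8 + 3·5 + 1·2 = 65 ≡ 10.
  S_1 = Σ v_i α_i r_i = 3·9·6 + 2·2·7 + 2·8·8 + 3·1·5 + 1·5·2 = 343 ≡ 2.
  α_i^2 mod 11 = [4, 4, 9, 1, 3].
  S_2 = Σ v_i α_i^2 r_i = 3·4·6 + 2·4·7 + 2·9·8 + 3·1·5 + 1·3·2 = 293 ≡ 7.
  S = (10, 2, 7) ≠ 0, so r is not a codeword (an error is present).
Step 3: locate the error. For a single error e at position i, S_ℓ = v_i·e·α_i^ℓ, so α_err = S_1/S_0.
  S_0^{−1} = 10^{−1} = 10 (mod 11), so α_err = 2·10 = 20 ≡ 9 = α_1. Error position i = 1.
  Consistency check: S_2/S_1 = 7·6 = 42 ≡ 9 = α_err ✓ (single-error assumption holds).
Step 4: error magnitude e = S_0/v_1 = S_0·∏_{j≠1}(α_1 − α_j) = 10·4 = 40 ≡ 7 (mod 11).
Step 5: correct position 1: c_1 = r_1 − e = 6 − 7 ≡ 10 (mod 11). Hence c = [10, 7, 8, 5, 2].
  Check: interpolating c through the α_i gives m(x) = 3 + 2·x (degree < 2) with m(α_i) = c_i for every i, so c is indeed a codeword.
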